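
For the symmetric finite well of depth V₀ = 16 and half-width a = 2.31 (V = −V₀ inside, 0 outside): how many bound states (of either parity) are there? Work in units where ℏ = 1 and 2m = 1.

N = 6

The dimensionless depth is z₀ = a√(2mV₀)/ℏ = 2.31 × √(16.00) = 9.240.
The even/odd transcendental equations gain one root per π/2 in z₀, giving N = 1 + ⌊2z₀/π⌋ = 1 + ⌊5.882⌋ = 6.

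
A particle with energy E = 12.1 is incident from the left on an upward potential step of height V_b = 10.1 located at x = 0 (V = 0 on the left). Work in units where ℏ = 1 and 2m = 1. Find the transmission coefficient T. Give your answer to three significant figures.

On each side the TISE gives plane waves with k = √(2m(E − V))/ℏ: k₁ = √(2·½·12.1) = 3.479, k₂ = √(2·½·2) = 1.414.
Matching ψ and ψ′ at x = 0 gives r = (k₁ − k₂)/(k₁ + k₂), so R = r² = 0.1780 and T = 1 − R = 0.8220.

T = 0.822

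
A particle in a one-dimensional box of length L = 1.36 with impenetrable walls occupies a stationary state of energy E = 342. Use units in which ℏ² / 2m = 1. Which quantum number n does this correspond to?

From E_n = n²π²ℏ²/(2mL²) invert to n = √(2mL²E)/(πℏ).
n = (1.36/π) × √(2 × 0.5 × 342) = 8.006 → n = 8.

n = 8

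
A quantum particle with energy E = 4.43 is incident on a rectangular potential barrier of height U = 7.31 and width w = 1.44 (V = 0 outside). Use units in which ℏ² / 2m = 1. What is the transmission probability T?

Since E < U the interior solution is evanescent with decay constant κ = √(2m(U − E))/ℏ = 1.697.
κw = 2.444, sinh(κw) = 5.715.
The exact tunnelling result is T⁻¹ = 1 + U² sinh²(κw) / [4E(U − E)] = 35.20, so T = 0.0284.

T = 0.0284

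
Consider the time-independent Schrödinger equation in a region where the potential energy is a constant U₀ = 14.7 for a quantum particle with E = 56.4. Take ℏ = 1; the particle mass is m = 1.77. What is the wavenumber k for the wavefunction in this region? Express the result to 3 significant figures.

With E > U₀ the solution is oscillatory, ψ ∝ e^{±ikx} with k = √(2m(E − U₀))/ℏ.
k = √(2 × 1.77 × 41.7) = 12.15.

k = 12.1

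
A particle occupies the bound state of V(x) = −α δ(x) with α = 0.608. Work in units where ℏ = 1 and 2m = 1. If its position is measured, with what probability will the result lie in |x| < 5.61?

P = 0.967

The normalised bound state is ψ = √κ e^{−κ|x|} with κ = mα/ℏ² = 0.3040.
P(|x| < d) = ∫_{−d}^{d} κ e^{−2κ|x|} dx = 1 − e^{−2κd} = 1 − e^{−3.411} = 0.9670.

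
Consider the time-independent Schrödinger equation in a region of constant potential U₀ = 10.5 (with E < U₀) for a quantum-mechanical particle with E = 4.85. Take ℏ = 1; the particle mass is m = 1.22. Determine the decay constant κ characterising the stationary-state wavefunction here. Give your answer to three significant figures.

κ = 3.71

Since E < U₀ the TISE in this region is ψ'' = κ²ψ with κ = √(2m(U₀ − E))/ℏ.
κ = √(2 × 1.22 × 5.65) = 3.713.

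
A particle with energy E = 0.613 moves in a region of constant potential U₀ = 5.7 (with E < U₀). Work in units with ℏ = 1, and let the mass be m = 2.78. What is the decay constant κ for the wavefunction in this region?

Since E < U₀ the TISE in this region is ψ'' = κ²ψ with κ = √(2m(U₀ − E))/ℏ.
κ = √(2 × 2.78 × 5.087) = 5.318.

κ = 5.32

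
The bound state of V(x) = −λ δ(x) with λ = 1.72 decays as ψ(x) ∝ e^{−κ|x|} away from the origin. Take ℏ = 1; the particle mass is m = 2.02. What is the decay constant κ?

Integrate −(ℏ²/2m)ψ'' − λδ(x)ψ = Eψ from −ε to +ε: the ψ'' term gives ψ'(0⁺) − ψ'(0⁻) and the δ term gives −(2mλ/ℏ²)ψ(0).
With ψ ∝ e^{−κ|x|} this yields −2κ = −2mλ/ℏ², so κ = mλ/ℏ² = 3.474.

κ = 3.47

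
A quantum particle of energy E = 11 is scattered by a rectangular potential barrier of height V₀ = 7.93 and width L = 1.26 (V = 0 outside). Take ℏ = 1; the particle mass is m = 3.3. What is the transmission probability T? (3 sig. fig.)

Above the barrier the interior wavenumber is k₂ = √(2m(E − V₀))/ℏ = 4.501, giving phase k₂L = 5.672.
Matching at both interfaces gives T⁻¹ = 1 + V₀² sin²(k₂L) / [4E(E − V₀)] = 1.153, hence T = 0.867.

T = 0.867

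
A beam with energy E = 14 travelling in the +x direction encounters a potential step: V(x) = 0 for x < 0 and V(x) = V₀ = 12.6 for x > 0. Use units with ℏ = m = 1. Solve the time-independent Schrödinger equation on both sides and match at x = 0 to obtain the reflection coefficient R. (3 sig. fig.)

On each side the TISE gives plane waves with k = √(2m(E − V))/ℏ: k₁ = √(2·1·14) = 5.292, k₂ = √(2·1·1.4) = 1.673.
Matching ψ and ψ′ at x = 0 gives r = (k₁ − k₂)/(k₁ + k₂), so R = r² = 0.2699 and T = 1 − R = 0.7301.

R = 0.270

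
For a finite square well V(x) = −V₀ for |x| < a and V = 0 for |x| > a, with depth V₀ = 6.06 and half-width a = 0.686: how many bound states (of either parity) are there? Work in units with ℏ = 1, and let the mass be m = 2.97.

The dimensionless depth is z₀ = a√(2mV₀)/ℏ = 0.686 × √(36.00) = 4.116.
The even/odd transcendental equations gain one root per π/2 in z₀, giving N = 1 + ⌊2z₀/π⌋ = 1 + ⌊2.620⌋ = 3.

N = 3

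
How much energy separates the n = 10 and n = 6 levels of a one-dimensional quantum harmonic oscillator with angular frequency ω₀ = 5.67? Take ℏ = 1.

ΔE = 22.7

E_n = ℏω₀(n + ½), so ΔE = (10 − 6) ℏω₀ = 4 × 5.67 = 22.68.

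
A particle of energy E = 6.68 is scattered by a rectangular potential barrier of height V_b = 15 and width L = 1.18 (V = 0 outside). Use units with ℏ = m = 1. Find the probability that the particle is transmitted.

T = 0.000261

Since E < V_b the interior solution is evanescent with decay constant κ = √(2m(V_b − E))/ℏ = 4.079.
κL = 4.813, sinh(κL) = 61.58.
The exact tunnelling result is T⁻¹ = 1 + V_b² sinh²(κL) / [4E(V_b − E)] = 3838, so T = 0.000261.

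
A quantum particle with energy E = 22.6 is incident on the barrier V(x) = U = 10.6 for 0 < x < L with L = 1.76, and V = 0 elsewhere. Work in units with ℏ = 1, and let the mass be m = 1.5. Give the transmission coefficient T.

T = 0.922

E > U: inside the barrier k₂ = √(2m(E − U))/ℏ = 6.000, k₂L = 10.56.
T = [1 + U² sin²(k₂L) / (4E(E − U))]⁻¹ = 1/1.085 = 0.922.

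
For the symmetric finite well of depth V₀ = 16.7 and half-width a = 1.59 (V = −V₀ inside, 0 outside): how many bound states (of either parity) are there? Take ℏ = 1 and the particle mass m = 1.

N = 6

Define the well-strength parameter z₀ = (a/ℏ)√(2mV₀) = 1.59 × √(2·1·16.7) = 9.189.
The even/odd transcendental equations gain one root per π/2 in z₀, giving N = 1 + ⌊2z₀/π⌋ = 1 + ⌊5.850⌋ = 6.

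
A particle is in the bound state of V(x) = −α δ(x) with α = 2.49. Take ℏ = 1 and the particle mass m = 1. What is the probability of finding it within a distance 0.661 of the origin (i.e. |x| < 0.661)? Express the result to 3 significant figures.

P = 0.963

The normalised bound state is ψ = √κ e^{−κ|x|} with κ = mα/ℏ² = 2.490.
P(|x| < d) = ∫_{−d}^{d} κ e^{−2κ|x|} dx = 1 − e^{−2κd} = 1 − e^{−3.292} = 0.9628.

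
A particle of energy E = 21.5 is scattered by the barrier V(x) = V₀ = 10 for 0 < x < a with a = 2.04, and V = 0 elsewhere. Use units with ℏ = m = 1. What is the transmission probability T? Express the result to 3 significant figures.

Above the barrier the interior wavenumber is k₂ = √(2m(E − V₀))/ℏ = 4.796, giving phase k₂a = 9.783.
T = [1 + V₀² sin²(k₂a) / (4E(E − V₀))]⁻¹ = 1/1.012 = 0.988.

T = 0.988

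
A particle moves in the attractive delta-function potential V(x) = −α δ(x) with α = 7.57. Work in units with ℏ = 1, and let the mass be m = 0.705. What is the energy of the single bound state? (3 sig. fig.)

For x ≠ 0 the bound state is ψ ∝ e^{−κ|x|}; integrating the TISE across the delta gives the cusp condition 2κ = 2mα/ℏ², so κ = 5.337.
Then E = −ℏ²κ²/(2m) = −mα²/(2ℏ²) = -20.20.

E = -20.2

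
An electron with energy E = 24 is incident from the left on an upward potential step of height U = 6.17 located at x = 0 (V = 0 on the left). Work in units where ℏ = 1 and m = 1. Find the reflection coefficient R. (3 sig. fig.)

On each side the TISE gives plane waves with k = √(2m(E − V))/ℏ: k₁ = √(2·1·24) = 6.928, k₂ = √(2·1·17.83) = 5.972.
Matching ψ and ψ′ at x = 0 gives r = (k₁ − k₂)/(k₁ + k₂), so R = r² = 0.005499 and T = 1 − R = 0.9945.

R = 0.00550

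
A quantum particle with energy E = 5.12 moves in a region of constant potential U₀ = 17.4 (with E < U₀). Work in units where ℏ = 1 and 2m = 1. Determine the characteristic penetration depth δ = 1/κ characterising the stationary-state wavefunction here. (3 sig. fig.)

Since E < U₀ the TISE in this region is ψ'' = κ²ψ with κ = √(2m(U₀ − E))/ℏ.
κ = √(2 × 0.5 × 12.28) = 3.504. The penetration depth is δ = 1/κ = 0.285.

δ = 0.285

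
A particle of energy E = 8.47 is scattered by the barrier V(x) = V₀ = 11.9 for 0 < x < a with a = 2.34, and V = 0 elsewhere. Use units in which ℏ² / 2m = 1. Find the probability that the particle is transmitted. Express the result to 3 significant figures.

T = 0.000565

Since E < V₀ the interior solution is evanescent with decay constant κ = √(2m(V₀ − E))/ℏ = 1.852.
κa = 4.334, sinh(κa) = 38.11.
Matching ψ, ψ′ at both faces gives T = [1 + V₀² sinh²(κa) / (4E(V₀ − E))]⁻¹ = 1/1771 = 0.000565.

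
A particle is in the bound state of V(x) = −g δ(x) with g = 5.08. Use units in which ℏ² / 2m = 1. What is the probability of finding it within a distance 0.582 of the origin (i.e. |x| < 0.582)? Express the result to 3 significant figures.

P = 0.948

The normalised bound state is ψ = √κ e^{−κ|x|} with κ = mg/ℏ² = 2.540.
P(|x| < d) = ∫_{−d}^{d} κ e^{−2κ|x|} dx = 1 − e^{−2κd} = 1 − e^{−2.957} = 0.9480.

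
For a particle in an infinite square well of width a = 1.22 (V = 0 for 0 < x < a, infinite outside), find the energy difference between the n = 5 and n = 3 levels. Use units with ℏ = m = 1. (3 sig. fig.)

ΔE = 53.0

E_n = n²π²ℏ²/(2ma²), so ΔE = (5² − 3²) π²ℏ²/(2ma²).
ΔE = 16 × π² / (2 × 1 × 1.22²) = 53.05.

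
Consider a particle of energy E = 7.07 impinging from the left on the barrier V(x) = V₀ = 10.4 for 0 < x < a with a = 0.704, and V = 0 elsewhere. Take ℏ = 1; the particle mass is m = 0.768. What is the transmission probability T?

T = 0.136

Since E < V₀ the interior solution is evanescent with decay constant κ = √(2m(V₀ − E))/ℏ = 2.262.
κa = 1.592, sinh(κa) = 2.355.
The exact tunnelling result is T⁻¹ = 1 + V₀² sinh²(κa) / [4E(V₀ − E)] = 7.372, so T = 0.136.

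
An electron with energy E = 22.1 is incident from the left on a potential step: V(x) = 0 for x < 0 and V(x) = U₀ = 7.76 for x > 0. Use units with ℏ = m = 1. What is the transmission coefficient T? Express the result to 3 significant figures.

On each side the TISE gives plane waves with k = √(2m(E − V))/ℏ: k₁ = √(2·1·22.1) = 6.648, k₂ = √(2·1·14.34) = 5.355.
Continuity of ψ and ψ′ at the step yields the reflection amplitude r = (k₁ − k₂)/(k₁ + k₂) = 0.1077; thus R = |r|² = 0.01160, T = 0.9884.

T = 0.988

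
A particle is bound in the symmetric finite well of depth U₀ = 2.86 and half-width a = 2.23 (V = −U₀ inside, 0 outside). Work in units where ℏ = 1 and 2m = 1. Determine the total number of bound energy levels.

N = 3

The dimensionless depth is z₀ = a√(2mU₀)/ℏ = 2.23 × √(2.860) = 3.771.
A new bound state (alternating even/odd) appears each time z₀ passes a multiple of π/2, so N = ⌊2z₀/π⌋ + 1 = ⌊2.401⌋ + 1 = 3.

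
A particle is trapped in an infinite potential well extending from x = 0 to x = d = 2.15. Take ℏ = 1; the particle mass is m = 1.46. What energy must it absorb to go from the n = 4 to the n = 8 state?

ΔE = 35.1

E_n = n²π²ℏ²/(2md²), so ΔE = (8² − 4²) π²ℏ²/(2md²).
ΔE = 48 × π² / (2 × 1.46 × 2.15²) = 35.10.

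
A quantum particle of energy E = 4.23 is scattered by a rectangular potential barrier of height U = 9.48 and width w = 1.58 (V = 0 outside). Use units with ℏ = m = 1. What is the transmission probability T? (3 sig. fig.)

T = 0.000141

Since E < U the interior solution is evanescent with decay constant κ = √(2m(U − E))/ℏ = 3.240.
κw = 5.120, sinh(κw) = 83.65.
Matching ψ, ψ′ at both faces gives T = [1 + U² sinh²(κw) / (4E(U − E))]⁻¹ = 1/7080 = 0.000141.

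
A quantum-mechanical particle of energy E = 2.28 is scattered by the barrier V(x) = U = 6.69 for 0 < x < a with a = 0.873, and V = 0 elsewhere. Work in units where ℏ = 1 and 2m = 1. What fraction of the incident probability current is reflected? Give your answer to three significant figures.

R = 0.912

E < U: inside the barrier ψ ∝ e^{±κx} with κ = √(2m(U − E))/ℏ = 2.100.
κa = 1.833, sinh(κa) = 3.047.
Matching ψ, ψ′ at both faces gives T = [1 + U² sinh²(κa) / (4E(U − E))]⁻¹ = 1/11.33 = 0.0882.
R = 1 − T = 0.912.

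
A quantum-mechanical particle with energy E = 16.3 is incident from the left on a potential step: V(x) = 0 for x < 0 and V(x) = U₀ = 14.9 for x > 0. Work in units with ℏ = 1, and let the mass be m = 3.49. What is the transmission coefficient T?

On each side the TISE gives plane waves with k = √(2m(E − V))/ℏ: k₁ = √(2·3.49·16.3) = 10.67, k₂ = √(2·3.49·1.4) = 3.126.
Continuity of ψ and ψ′ at the step yields the reflection amplitude r = (k₁ − k₂)/(k₁ + k₂) = 0.5467; thus R = |r|² = 0.2989, T = 0.7011.

T = 0.701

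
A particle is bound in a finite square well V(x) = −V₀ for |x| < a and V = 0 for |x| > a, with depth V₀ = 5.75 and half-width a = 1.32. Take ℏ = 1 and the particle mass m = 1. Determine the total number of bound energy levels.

Define the well-strength parameter z₀ = (a/ℏ)√(2mV₀) = 1.32 × √(2·1·5.75) = 4.476.
A new bound state (alternating even/odd) appears each time z₀ passes a multiple of π/2, so N = ⌊2z₀/π⌋ + 1 = ⌊2.850⌋ + 1 = 3.

N = 3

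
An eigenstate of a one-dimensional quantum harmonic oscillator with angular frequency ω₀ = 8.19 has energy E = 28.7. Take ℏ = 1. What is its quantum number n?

n = 3

Invert E_n = (n + ½)ℏω₀: n = E/ℏω₀ − ½ = 3.004, so n = 3.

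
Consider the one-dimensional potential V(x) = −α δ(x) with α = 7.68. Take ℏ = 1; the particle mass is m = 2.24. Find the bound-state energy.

E = -66.1

The bound state is ψ(x) = √κ e^{−κ|x|}. The derivative jump ψ'(0⁺) − ψ'(0⁻) = −(2mα/ℏ²)ψ(0) fixes κ = mα/ℏ² = 17.20.
Then E = −ℏ²κ²/(2m) = −mα²/(2ℏ²) = -66.06.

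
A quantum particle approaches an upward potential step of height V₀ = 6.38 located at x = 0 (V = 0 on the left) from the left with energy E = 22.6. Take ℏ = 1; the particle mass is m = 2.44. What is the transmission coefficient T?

T = 0.993

On each side the TISE gives plane waves with k = √(2m(E − V))/ℏ: k₁ = √(2·2.44·22.6) = 10.50, k₂ = √(2·2.44·16.22) = 8.897.
Matching ψ and ψ′ at x = 0 gives r = (k₁ − k₂)/(k₁ + k₂), so R = r² = 0.006845 and T = 1 − R = 0.9932.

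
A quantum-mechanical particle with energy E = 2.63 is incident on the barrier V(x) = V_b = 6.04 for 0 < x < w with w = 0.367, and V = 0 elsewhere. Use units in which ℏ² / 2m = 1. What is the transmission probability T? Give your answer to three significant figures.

E < V_b: inside the barrier ψ ∝ e^{±κx} with κ = √(2m(V_b − E))/ℏ = 1.847.
κw = 0.6777, sinh(κw) = 0.7308.
The exact tunnelling result is T⁻¹ = 1 + V_b² sinh²(κw) / [4E(V_b − E)] = 1.543, so T = 0.648.

T = 0.648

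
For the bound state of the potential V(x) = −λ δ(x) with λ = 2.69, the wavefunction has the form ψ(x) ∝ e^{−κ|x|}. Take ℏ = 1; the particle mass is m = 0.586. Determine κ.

κ = 1.58

Integrate −(ℏ²/2m)ψ'' − λδ(x)ψ = Eψ from −ε to +ε: the ψ'' term gives ψ'(0⁺) − ψ'(0⁻) and the δ term gives −(2mλ/ℏ²)ψ(0).
With ψ ∝ e^{−κ|x|} this yields −2κ = −2mλ/ℏ², so κ = mλ/ℏ² = 1.576.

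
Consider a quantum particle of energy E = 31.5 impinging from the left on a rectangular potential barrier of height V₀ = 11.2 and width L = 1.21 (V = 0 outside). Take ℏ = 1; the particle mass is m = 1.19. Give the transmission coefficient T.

T = 0.966

Above the barrier the interior wavenumber is k₂ = √(2m(E − V₀))/ℏ = 6.951, giving phase k₂L = 8.411.
T = [1 + V₀² sin²(k₂L) / (4E(E − V₀))]⁻¹ = 1/1.035 = 0.966.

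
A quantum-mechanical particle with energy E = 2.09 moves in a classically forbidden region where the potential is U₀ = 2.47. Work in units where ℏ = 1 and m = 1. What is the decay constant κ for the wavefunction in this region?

κ = 0.872

Since E < U₀ the TISE in this region is ψ'' = κ²ψ with κ = √(2m(U₀ − E))/ℏ.
κ = √(2 × 1 × 0.38) = 0.8718.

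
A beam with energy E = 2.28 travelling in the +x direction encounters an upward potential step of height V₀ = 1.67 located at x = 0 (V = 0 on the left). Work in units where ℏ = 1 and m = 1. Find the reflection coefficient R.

The wavenumbers are k₁ = √(2mE)/ℏ = 2.135 on the left and k₂ = √(2m(E − V₀))/ℏ = 1.105 on the right.
Matching ψ and ψ′ at x = 0 gives r = (k₁ − k₂)/(k₁ + k₂), so R = r² = 0.1012 and T = 1 − R = 0.8988.

R = 0.101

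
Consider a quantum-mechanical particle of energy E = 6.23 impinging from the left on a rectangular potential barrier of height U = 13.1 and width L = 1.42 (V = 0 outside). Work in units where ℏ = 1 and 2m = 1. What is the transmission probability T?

T = 0.00233

E < U: inside the barrier ψ ∝ e^{±κx} with κ = √(2m(U − E))/ℏ = 2.621.
κL = 3.722, sinh(κL) = 20.66.
The exact tunnelling result is T⁻¹ = 1 + U² sinh²(κL) / [4E(U − E)] = 428.8, so T = 0.00233.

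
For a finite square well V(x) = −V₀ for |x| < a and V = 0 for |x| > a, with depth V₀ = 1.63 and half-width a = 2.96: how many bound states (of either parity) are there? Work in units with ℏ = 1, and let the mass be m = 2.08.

N = 5

The dimensionless depth is z₀ = a√(2mV₀)/ℏ = 2.96 × √(6.781) = 7.708.
A new bound state (alternating even/odd) appears each time z₀ passes a multiple of π/2, so N = ⌊2z₀/π⌋ + 1 = ⌊4.907⌋ + 1 = 5.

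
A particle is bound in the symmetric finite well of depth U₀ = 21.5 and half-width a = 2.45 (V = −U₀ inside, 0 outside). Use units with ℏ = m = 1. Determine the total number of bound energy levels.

N = 11

Define the well-strength parameter z₀ = (a/ℏ)√(2mU₀) = 2.45 × √(2·1·21.5) = 16.07.
A new bound state (alternating even/odd) appears each time z₀ passes a multiple of π/2, so N = ⌊2z₀/π⌋ + 1 = ⌊10.23⌋ + 1 = 11.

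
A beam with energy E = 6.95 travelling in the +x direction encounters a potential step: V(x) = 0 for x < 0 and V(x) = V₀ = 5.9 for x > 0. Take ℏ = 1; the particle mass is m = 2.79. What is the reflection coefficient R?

The wavenumbers are k₁ = √(2mE)/ℏ = 6.227 on the left and k₂ = √(2m(E − V₀))/ℏ = 2.421 on the right.
Matching ψ and ψ′ at x = 0 gives r = (k₁ − k₂)/(k₁ + k₂), so R = r² = 0.1938 and T = 1 − R = 0.8062.

R = 0.194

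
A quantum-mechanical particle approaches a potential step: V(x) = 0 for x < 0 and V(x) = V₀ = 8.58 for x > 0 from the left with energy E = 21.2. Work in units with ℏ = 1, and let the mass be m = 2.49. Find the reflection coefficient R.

The wavenumbers are k₁ = √(2mE)/ℏ = 10.28 on the left and k₂ = √(2m(E − V₀))/ℏ = 7.928 on the right.
Continuity of ψ and ψ′ at the step yields the reflection amplitude r = (k₁ − k₂)/(k₁ + k₂) = 0.1290; thus R = |r|² = 0.01663, T = 0.9834.

R = 0.0166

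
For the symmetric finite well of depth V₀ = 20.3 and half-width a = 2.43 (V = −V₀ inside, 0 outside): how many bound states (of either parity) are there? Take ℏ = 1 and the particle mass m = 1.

N = 10

The dimensionless depth is z₀ = a√(2mV₀)/ℏ = 2.43 × √(40.60) = 15.48.
The even/odd transcendental equations gain one root per π/2 in z₀, giving N = 1 + ⌊2z₀/π⌋ = 1 + ⌊9.857⌋ = 10.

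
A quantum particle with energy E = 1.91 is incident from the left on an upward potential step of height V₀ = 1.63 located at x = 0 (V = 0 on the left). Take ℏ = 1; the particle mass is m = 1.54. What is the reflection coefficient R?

R = 0.199

The wavenumbers are k₁ = √(2mE)/ℏ = 2.425 on the left and k₂ = √(2m(E − V₀))/ℏ = 0.9287 on the right.
Matching ψ and ψ′ at x = 0 gives r = (k₁ − k₂)/(k₁ + k₂), so R = r² = 0.1991 and T = 1 − R = 0.8009.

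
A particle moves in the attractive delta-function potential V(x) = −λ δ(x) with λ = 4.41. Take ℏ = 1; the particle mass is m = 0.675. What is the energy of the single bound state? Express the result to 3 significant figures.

The bound state is ψ(x) = √κ e^{−κ|x|}. The derivative jump ψ'(0⁺) − ψ'(0⁻) = −(2mλ/ℏ²)ψ(0) fixes κ = mλ/ℏ² = 2.977.
Then E = −ℏ²κ²/(2m) = −mλ²/(2ℏ²) = -6.564.

E = -6.56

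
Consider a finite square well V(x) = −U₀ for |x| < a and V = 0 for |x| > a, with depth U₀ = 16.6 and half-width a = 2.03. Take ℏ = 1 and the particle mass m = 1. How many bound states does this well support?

N = 8

The dimensionless depth is z₀ = a√(2mU₀)/ℏ = 2.03 × √(33.20) = 11.70.
A new bound state (alternating even/odd) appears each time z₀ passes a multiple of π/2, so N = ⌊2z₀/π⌋ + 1 = ⌊7.446⌋ + 1 = 8.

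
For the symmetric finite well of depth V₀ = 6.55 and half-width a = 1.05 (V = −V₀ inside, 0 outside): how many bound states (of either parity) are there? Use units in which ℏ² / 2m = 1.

The dimensionless depth is z₀ = a√(2mV₀)/ℏ = 1.05 × √(6.550) = 2.687.
A new bound state (alternating even/odd) appears each time z₀ passes a multiple of π/2, so N = ⌊2z₀/π⌋ + 1 = ⌊1.711⌋ + 1 = 2.

N = 2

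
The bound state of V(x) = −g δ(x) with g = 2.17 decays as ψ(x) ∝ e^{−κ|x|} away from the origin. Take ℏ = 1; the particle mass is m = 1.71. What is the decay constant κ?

κ = 3.71

Integrate −(ℏ²/2m)ψ'' − gδ(x)ψ = Eψ from −ε to +ε: the ψ'' term gives ψ'(0⁺) − ψ'(0⁻) and the δ term gives −(2mg/ℏ²)ψ(0).
With ψ ∝ e^{−κ|x|} this yields −2κ = −2mg/ℏ², so κ = mg/ℏ² = 3.711.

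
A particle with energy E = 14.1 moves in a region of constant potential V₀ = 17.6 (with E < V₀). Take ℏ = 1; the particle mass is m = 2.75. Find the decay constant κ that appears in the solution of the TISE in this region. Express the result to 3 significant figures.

Since E < V₀ the TISE in this region is ψ'' = κ²ψ with κ = √(2m(V₀ − E))/ℏ.
κ = √(2 × 2.75 × 3.5) = 4.387.

κ = 4.39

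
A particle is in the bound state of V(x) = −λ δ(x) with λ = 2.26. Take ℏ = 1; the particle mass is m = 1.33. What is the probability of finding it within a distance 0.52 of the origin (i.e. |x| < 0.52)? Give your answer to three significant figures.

The normalised bound state is ψ = √κ e^{−κ|x|} with κ = mλ/ℏ² = 3.006.
P(|x| < d) = ∫_{−d}^{d} κ e^{−2κ|x|} dx = 1 − e^{−2κd} = 1 − e^{−3.126} = 0.9561.

P = 0.956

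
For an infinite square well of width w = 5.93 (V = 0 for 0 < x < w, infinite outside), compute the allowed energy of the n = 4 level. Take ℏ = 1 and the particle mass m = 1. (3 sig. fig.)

E = 2.25

Requiring ψ(0) = ψ(w) = 0 quantises k = nπ/w, hence E_n = ℏ²k²/2m = n²π²ℏ²/(2mw²).
E_4 = 4² × π² / (2 × 1 × 5.93²) = 2.245.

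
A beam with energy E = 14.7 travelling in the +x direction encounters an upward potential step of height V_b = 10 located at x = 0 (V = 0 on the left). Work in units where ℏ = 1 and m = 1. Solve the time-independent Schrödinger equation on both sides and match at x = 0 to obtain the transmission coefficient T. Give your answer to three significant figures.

The wavenumbers are k₁ = √(2mE)/ℏ = 5.422 on the left and k₂ = √(2m(E − V_b))/ℏ = 3.066 on the right.
Matching ψ and ψ′ at x = 0 gives r = (k₁ − k₂)/(k₁ + k₂), so R = r² = 0.07706 and T = 1 − R = 0.9229.

T = 0.923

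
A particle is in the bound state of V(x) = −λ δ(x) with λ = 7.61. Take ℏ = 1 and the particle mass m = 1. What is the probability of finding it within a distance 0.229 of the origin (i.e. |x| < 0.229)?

P = 0.969

The normalised bound state is ψ = √κ e^{−κ|x|} with κ = mλ/ℏ² = 7.610.
P(|x| < d) = ∫_{−d}^{d} κ e^{−2κ|x|} dx = 1 − e^{−2κd} = 1 − e^{−3.485} = 0.9694.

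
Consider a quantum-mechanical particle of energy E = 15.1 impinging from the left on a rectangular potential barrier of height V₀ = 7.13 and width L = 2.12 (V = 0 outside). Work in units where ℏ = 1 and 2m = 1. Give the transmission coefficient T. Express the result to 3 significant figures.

T = 0.991

E > V₀: inside the barrier k₂ = √(2m(E − V₀))/ℏ = 2.823, k₂L = 5.985.
Matching at both interfaces gives T⁻¹ = 1 + V₀² sin²(k₂L) / [4E(E − V₀)] = 1.009, hence T = 0.991.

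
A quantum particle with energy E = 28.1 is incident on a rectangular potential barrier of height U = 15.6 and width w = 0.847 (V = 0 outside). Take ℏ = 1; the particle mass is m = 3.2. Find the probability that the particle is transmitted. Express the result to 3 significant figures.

T = 0.862

E > U: inside the barrier k₂ = √(2m(E − U))/ℏ = 8.944, k₂w = 7.576.
Matching at both interfaces gives T⁻¹ = 1 + U² sin²(k₂w) / [4E(E − U)] = 1.160, hence T = 0.862.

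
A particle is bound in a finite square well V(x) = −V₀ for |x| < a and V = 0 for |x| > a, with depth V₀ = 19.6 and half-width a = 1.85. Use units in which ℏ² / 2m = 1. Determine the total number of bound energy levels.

The dimensionless depth is z₀ = a√(2mV₀)/ℏ = 1.85 × √(19.60) = 8.190.
A new bound state (alternating even/odd) appears each time z₀ passes a multiple of π/2, so N = ⌊2z₀/π⌋ + 1 = ⌊5.214⌋ + 1 = 6.

N = 6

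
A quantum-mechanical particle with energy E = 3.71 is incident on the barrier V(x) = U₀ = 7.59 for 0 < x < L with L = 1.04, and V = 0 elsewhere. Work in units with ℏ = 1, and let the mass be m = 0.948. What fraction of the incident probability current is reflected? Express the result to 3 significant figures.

E < U₀: inside the barrier ψ ∝ e^{±κx} with κ = √(2m(U₀ − E))/ℏ = 2.712.
κL = 2.821, sinh(κL) = 8.365.
The exact tunnelling result is T⁻¹ = 1 + U₀² sinh²(κL) / [4E(U₀ − E)] = 71.01, so T = 0.0141.
R = 1 − T = 0.986.

R = 0.986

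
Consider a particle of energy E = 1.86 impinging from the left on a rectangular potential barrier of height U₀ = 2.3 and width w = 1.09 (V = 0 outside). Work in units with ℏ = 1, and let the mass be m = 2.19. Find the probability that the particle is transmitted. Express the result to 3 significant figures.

Since E < U₀ the interior solution is evanescent with decay constant κ = √(2m(U₀ − E))/ℏ = 1.388.
κw = 1.513, sinh(κw) = 2.160.
Matching ψ, ψ′ at both faces gives T = [1 + U₀² sinh²(κw) / (4E(U₀ − E))]⁻¹ = 1/8.543 = 0.117.

T = 0.117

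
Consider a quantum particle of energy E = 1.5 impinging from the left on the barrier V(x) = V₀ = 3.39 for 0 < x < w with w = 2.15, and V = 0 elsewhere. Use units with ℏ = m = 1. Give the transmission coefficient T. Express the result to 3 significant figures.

E < V₀: inside the barrier ψ ∝ e^{±κx} with κ = √(2m(V₀ − E))/ℏ = 1.944.
κw = 4.180, sinh(κw) = 32.68.
The exact tunnelling result is T⁻¹ = 1 + V₀² sinh²(κw) / [4E(V₀ − E)] = 1083, so T = 0.000923.

T = 0.000923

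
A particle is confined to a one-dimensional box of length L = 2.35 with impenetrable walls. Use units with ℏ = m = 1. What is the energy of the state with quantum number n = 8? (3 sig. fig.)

E = 57.2

The infinite-well eigenfunctions ψ_n = √(2/L) sin(nπx/L) vanish at both walls, giving E_n = n²π²ℏ²/(2mL²).
E_8 = 8² × π² / (2 × 1 × 2.35²) = 57.19.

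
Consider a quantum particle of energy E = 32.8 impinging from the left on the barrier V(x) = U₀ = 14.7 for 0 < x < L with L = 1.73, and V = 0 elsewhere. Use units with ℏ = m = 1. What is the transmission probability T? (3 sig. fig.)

T = 0.941

Above the barrier the interior wavenumber is k₂ = √(2m(E − U₀))/ℏ = 6.017, giving phase k₂L = 10.41.
T = [1 + U₀² sin²(k₂L) / (4E(E − U₀))]⁻¹ = 1/1.063 = 0.941.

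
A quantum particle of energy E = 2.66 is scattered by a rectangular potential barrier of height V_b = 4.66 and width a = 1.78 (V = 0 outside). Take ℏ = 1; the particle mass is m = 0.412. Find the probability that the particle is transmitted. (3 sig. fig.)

E < V_b: inside the barrier ψ ∝ e^{±κx} with κ = √(2m(V_b − E))/ℏ = 1.284.
κa = 2.285, sinh(κa) = 4.862.
Matching ψ, ψ′ at both faces gives T = [1 + V_b² sinh²(κa) / (4E(V_b − E))]⁻¹ = 1/25.13 = 0.0398.

T = 0.0398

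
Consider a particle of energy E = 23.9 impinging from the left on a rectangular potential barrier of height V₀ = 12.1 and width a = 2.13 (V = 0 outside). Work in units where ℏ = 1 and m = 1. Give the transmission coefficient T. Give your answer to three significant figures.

T = 0.924

E > V₀: inside the barrier k₂ = √(2m(E − V₀))/ℏ = 4.858, k₂a = 10.35.
Matching at both interfaces gives T⁻¹ = 1 + V₀² sin²(k₂a) / [4E(E − V₀)] = 1.082, hence T = 0.924.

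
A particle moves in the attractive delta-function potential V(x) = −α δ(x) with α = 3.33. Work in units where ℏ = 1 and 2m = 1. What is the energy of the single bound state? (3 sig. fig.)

For x ≠ 0 the bound state is ψ ∝ e^{−κ|x|}; integrating the TISE across the delta gives the cusp condition 2κ = 2mα/ℏ², so κ = 1.665.
Then E = −ℏ²κ²/(2m) = −mα²/(2ℏ²) = -2.772.

E = -2.77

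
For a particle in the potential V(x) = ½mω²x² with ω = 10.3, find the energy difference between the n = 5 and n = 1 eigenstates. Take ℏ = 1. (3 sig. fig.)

E_n = ℏω(n + ½), so ΔE = (5 − 1) ℏω = 4 × 10.3 = 41.20.

ΔE = 41.2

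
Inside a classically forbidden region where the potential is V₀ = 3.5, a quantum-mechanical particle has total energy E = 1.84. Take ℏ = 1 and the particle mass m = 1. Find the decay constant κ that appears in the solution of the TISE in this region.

Since E < V₀ the TISE in this region is ψ'' = κ²ψ with κ = √(2m(V₀ − E))/ℏ.
κ = √(2 × 1 × 1.66) = 1.822.

κ = 1.82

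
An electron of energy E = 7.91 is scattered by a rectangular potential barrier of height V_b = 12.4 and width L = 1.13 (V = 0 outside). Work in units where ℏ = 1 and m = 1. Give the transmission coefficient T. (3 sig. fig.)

E < V_b: inside the barrier ψ ∝ e^{±κx} with κ = √(2m(V_b − E))/ℏ = 2.997.
κL = 3.386, sinh(κL) = 14.76.
The exact tunnelling result is T⁻¹ = 1 + V_b² sinh²(κL) / [4E(V_b − E)] = 236.8, so T = 0.00422.

T = 0.00422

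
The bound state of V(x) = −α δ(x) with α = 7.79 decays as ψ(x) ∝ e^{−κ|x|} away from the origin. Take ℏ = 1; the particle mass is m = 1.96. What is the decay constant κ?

Integrate −(ℏ²/2m)ψ'' − αδ(x)ψ = Eψ from −ε to +ε: the ψ'' term gives ψ'(0⁺) − ψ'(0⁻) and the δ term gives −(2mα/ℏ²)ψ(0).
With ψ ∝ e^{−κ|x|} this yields −2κ = −2mα/ℏ², so κ = mα/ℏ² = 15.27.

κ = 15.3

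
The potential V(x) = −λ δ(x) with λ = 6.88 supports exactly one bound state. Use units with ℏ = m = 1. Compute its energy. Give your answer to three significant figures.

For x ≠ 0 the bound state is ψ ∝ e^{−κ|x|}; integrating the TISE across the delta gives the cusp condition 2κ = 2mλ/ℏ², so κ = 6.880.
Then E = −ℏ²κ²/(2m) = −mλ²/(2ℏ²) = -23.67.

E = -23.7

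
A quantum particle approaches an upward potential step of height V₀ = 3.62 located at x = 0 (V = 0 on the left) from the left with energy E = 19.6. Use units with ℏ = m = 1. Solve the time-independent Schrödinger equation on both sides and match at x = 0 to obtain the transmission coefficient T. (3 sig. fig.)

T = 0.997

The wavenumbers are k₁ = √(2mE)/ℏ = 6.261 on the left and k₂ = √(2m(E − V₀))/ℏ = 5.653 on the right.
Matching ψ and ψ′ at x = 0 gives r = (k₁ − k₂)/(k₁ + k₂), so R = r² = 0.002601 and T = 1 − R = 0.9974.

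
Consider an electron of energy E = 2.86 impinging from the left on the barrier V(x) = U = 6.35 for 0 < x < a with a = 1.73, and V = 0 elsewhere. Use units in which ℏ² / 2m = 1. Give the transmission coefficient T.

Since E < U the interior solution is evanescent with decay constant κ = √(2m(U − E))/ℏ = 1.868.
κa = 3.232, sinh(κa) = 12.64.
The exact tunnelling result is T⁻¹ = 1 + U² sinh²(κa) / [4E(U − E)] = 162.5, so T = 0.00616.

T = 0.00616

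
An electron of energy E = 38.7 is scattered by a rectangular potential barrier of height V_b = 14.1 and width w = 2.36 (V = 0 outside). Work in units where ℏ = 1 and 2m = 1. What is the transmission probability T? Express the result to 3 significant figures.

T = 0.971

E > V_b: inside the barrier k₂ = √(2m(E − V_b))/ℏ = 4.960, k₂w = 11.71.
T = [1 + V_b² sin²(k₂w) / (4E(E − V_b))]⁻¹ = 1/1.030 = 0.971.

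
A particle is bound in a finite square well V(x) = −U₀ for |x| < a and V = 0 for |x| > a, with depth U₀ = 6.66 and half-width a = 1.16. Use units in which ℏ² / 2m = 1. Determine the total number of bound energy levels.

Define the well-strength parameter z₀ = (a/ℏ)√(2mU₀) = 1.16 × √(2·0.5·6.66) = 2.994.
The even/odd transcendental equations gain one root per π/2 in z₀, giving N = 1 + ⌊2z₀/π⌋ = 1 + ⌊1.906⌋ = 2.

N = 2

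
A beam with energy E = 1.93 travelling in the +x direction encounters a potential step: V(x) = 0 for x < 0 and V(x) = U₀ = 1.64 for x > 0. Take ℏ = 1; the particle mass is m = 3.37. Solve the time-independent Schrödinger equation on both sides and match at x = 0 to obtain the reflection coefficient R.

On each side the TISE gives plane waves with k = √(2m(E − V))/ℏ: k₁ = √(2·3.37·1.93) = 3.607, k₂ = √(2·3.37·0.29) = 1.398.
Matching ψ and ψ′ at x = 0 gives r = (k₁ − k₂)/(k₁ + k₂), so R = r² = 0.1947 and T = 1 − R = 0.8053.

R = 0.195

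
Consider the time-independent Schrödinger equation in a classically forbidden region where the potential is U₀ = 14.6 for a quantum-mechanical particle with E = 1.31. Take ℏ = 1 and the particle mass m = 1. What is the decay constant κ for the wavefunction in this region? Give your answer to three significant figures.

Since E < U₀ the TISE in this region is ψ'' = κ²ψ with κ = √(2m(U₀ − E))/ℏ.
κ = √(2 × 1 × 13.29) = 5.156.

κ = 5.16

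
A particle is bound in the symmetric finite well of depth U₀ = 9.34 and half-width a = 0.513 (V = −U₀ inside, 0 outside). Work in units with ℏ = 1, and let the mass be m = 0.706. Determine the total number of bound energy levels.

The dimensionless depth is z₀ = a√(2mU₀)/ℏ = 0.513 × √(13.19) = 1.863.
The even/odd transcendental equations gain one root per π/2 in z₀, giving N = 1 + ⌊2z₀/π⌋ = 1 + ⌊1.186⌋ = 2.

N = 2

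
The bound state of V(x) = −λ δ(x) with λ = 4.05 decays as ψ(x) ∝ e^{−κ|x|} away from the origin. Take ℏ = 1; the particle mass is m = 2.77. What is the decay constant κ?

κ = 11.2

Integrate −(ℏ²/2m)ψ'' − λδ(x)ψ = Eψ from −ε to +ε: the ψ'' term gives ψ'(0⁺) − ψ'(0⁻) and the δ term gives −(2mλ/ℏ²)ψ(0).
With ψ ∝ e^{−κ|x|} this yields −2κ = −2mλ/ℏ², so κ = mλ/ℏ² = 11.22.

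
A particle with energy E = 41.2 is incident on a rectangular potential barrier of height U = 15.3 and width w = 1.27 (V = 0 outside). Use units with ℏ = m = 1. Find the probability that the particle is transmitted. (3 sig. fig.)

E > U: inside the barrier k₂ = √(2m(E − U))/ℏ = 7.197, k₂w = 9.140.
T = [1 + U² sin²(k₂w) / (4E(E − U))]⁻¹ = 1/1.004 = 0.996.

T = 0.996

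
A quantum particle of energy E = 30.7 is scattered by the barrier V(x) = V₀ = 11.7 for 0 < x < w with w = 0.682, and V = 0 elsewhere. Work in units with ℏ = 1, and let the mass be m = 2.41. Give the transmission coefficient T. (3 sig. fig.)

T = 0.997

E > V₀: inside the barrier k₂ = √(2m(E − V₀))/ℏ = 9.570, k₂w = 6.527.
T = [1 + V₀² sin²(k₂w) / (4E(E − V₀))]⁻¹ = 1/1.003 = 0.997.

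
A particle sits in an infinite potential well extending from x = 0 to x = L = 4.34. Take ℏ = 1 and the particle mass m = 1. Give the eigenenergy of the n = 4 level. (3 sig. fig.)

The infinite-well eigenfunctions ψ_n = √(2/L) sin(nπx/L) vanish at both walls, giving E_n = n²π²ℏ²/(2mL²).
E_4 = 4² × π² / (2 × 1 × 4.34²) = 4.192.

E = 4.19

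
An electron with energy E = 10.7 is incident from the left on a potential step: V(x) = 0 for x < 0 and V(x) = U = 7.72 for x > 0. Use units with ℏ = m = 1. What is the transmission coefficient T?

On each side the TISE gives plane waves with k = √(2m(E − V))/ℏ: k₁ = √(2·1·10.7) = 4.626, k₂ = √(2·1·2.98) = 2.441.
Continuity of ψ and ψ′ at the step yields the reflection amplitude r = (k₁ − k₂)/(k₁ + k₂) = 0.3091; thus R = |r|² = 0.09556, T = 0.9044.

T = 0.904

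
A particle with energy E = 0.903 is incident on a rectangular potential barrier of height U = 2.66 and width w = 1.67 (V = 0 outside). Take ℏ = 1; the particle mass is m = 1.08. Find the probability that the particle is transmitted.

T = 0.00535

E < U: inside the barrier ψ ∝ e^{±κx} with κ = √(2m(U − E))/ℏ = 1.948.
κw = 3.253, sinh(κw) = 12.92.
The exact tunnelling result is T⁻¹ = 1 + U² sinh²(κw) / [4E(U − E)] = 187.1, so T = 0.00535.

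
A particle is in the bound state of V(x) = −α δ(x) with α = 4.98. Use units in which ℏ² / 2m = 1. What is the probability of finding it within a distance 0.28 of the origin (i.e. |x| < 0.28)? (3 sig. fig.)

The normalised bound state is ψ = √κ e^{−κ|x|} with κ = mα/ℏ² = 2.490.
P(|x| < d) = ∫_{−d}^{d} κ e^{−2κ|x|} dx = 1 − e^{−2κd} = 1 − e^{−1.394} = 0.7520.

P = 0.752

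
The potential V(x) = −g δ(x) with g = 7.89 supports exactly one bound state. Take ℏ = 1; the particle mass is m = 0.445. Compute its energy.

E = -13.9

For x ≠ 0 the bound state is ψ ∝ e^{−κ|x|}; integrating the TISE across the delta gives the cusp condition 2κ = 2mg/ℏ², so κ = 3.511.
Then E = −ℏ²κ²/(2m) = −mg²/(2ℏ²) = -13.85.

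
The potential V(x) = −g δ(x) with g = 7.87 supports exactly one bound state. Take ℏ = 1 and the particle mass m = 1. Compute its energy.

E = -31.0

The bound state is ψ(x) = √κ e^{−κ|x|}. The derivative jump ψ'(0⁺) − ψ'(0⁻) = −(2mg/ℏ²)ψ(0) fixes κ = mg/ℏ² = 7.870.
Then E = −ℏ²κ²/(2m) = −mg²/(2ℏ²) = -30.97.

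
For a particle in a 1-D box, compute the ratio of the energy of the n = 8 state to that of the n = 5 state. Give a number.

Since E_n ∝ n², the ratio is (8/5)² = 2.56.

2.56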